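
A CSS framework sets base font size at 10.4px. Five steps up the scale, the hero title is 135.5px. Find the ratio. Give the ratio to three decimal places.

The ratio satisfies 10.4 × r⁵ = 135.5, so r = (135.5 / 10.4)^(1/5).
r = 13.0288^(1/5) ≈ 1.6710

1.671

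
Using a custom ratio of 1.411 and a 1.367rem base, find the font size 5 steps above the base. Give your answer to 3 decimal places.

Every step multiplies by the scale ratio.
1.367 × 1.411⁵ = 1.367 × 5.59287 ≈ 7.645

7.645rem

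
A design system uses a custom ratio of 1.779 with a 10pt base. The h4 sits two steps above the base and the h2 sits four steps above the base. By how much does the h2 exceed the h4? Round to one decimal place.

68.5pt

Step 2: 10.0 × 1.779² = 31.648pt
Step 4: 10.0 × 1.779⁴ = 100.162pt
Difference: 100.162 − 31.648 = 68.514pt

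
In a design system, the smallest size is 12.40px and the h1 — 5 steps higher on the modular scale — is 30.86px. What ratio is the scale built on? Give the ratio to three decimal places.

r⁵ = 30.86 / 12.40, so r = (30.86/12.40)^(1/5).
r = 2.4887^(1/5) ≈ 1.2000

1.200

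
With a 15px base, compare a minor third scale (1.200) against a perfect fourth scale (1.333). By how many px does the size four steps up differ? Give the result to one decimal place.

Minor third: 15.0 × 1.200⁴ = 31.104px
Perfect fourth: 15.0 × 1.333⁴ = 47.360px
Difference: 47.360 − 31.104 = 16.256px

16.3px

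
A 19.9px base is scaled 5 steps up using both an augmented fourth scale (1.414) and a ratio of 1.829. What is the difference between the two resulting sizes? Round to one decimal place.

294.8px

Augmented fourth: 19.9 × 1.414⁵ = 112.486px
At 1.829: 19.9 × 1.829⁵ = 407.307px
Difference: 407.307 − 112.486 = 294.821px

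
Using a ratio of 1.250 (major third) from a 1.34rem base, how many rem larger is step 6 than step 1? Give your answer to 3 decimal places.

Step 1: 1.34 × 1.250 = 1.67500rem
Step 6: 1.34 × 1.250⁶ = 5.11169rem
Difference: 5.11169 − 1.67500 = 3.43669rem

3.437rem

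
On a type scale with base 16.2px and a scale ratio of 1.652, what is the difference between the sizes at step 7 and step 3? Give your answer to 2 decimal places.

Step 3: 16.2 × 1.652³ = 73.0374px
Step 7: 16.2 × 1.652⁷ = 543.9830px
Difference: 543.9830 − 73.0374 = 470.9456px

470.95px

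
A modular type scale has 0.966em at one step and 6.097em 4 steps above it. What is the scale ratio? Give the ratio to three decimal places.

1.585

r⁴ = 6.097 / 0.966, so r = (6.097/0.966)^(1/4).
r = 6.3116^(1/4) ≈ 1.5850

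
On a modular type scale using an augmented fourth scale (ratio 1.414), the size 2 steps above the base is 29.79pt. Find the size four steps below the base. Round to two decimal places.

29.79 ÷ 1.414⁶ = 29.79 ÷ 7.99275 ≈ 3.727

3.73pt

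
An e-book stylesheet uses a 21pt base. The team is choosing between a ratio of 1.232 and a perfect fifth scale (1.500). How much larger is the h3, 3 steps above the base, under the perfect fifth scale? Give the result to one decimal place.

31.6pt

At 1.232: 21.0 × 1.232³ = 39.269pt
Perfect fifth: 21.0 × 1.500³ = 70.875pt
Difference: 70.875 − 39.269 = 31.606pt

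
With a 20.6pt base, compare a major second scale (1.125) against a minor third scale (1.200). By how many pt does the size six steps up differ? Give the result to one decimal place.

19.7pt

Major second: 20.6 × 1.125⁶ = 41.762pt
Minor third: 20.6 × 1.200⁶ = 61.511pt
Difference: 61.511 − 41.762 = 19.749pt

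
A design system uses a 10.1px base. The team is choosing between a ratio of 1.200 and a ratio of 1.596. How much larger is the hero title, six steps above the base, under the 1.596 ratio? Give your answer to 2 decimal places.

At 1.200: 10.1 × 1.200⁶ = 30.1584px
At 1.596: 10.1 × 1.596⁶ = 166.9240px
Difference: 166.9240 − 30.1584 = 136.7656px

136.77px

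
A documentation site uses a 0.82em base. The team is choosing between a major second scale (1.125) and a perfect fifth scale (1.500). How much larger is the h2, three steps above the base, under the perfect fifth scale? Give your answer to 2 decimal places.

Major second: 0.82 × 1.125³ = 1.1675em
Perfect fifth: 0.82 × 1.500³ = 2.7675em
Difference: 2.7675 − 1.1675 = 1.6000em

1.60em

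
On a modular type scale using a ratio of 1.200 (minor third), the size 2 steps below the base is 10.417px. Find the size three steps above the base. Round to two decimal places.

25.92px

The gap is 3 − (-2) = 5 steps, so the factor is 1.200^5.
10.417 × 1.200⁵ = 10.417 × 2.48832 ≈ 25.921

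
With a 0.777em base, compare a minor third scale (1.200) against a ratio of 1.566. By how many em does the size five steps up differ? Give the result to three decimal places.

5.384em

Minor third: 0.777 × 1.200⁵ = 1.93342em
At 1.566: 0.777 × 1.566⁵ = 7.31779em
Difference: 7.31779 − 1.93342 = 5.38437em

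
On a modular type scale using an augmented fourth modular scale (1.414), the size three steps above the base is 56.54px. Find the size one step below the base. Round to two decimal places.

14.14px

Moving from step +3 to step -1 is 4 steps down, so divide by r⁴.
56.54 ÷ 1.414⁴ = 56.54 ÷ 3.99758 ≈ 14.144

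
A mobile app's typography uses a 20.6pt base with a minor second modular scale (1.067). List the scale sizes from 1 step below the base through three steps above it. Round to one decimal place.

19.3pt, 20.6pt, 22.0pt, 23.5pt, 25.0pt

Step -1: 20.6 ÷ 1.067 = 19.3
Step 0: 20.6pt
Step 1: 20.6 × 1.067 = 22.0
Step 2: 20.6 × 1.067² = 23.5
Step 3: 20.6 × 1.067³ = 25.0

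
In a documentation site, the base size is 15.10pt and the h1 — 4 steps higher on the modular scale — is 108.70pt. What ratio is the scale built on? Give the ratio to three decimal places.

1.638

The ratio satisfies 15.10 × r⁴ = 108.70, so r = (108.70 / 15.10)^(1/4).
r = 7.1987^(1/4) ≈ 1.6380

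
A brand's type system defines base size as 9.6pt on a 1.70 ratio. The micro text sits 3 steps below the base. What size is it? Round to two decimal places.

9.6 ÷ 1.70³ = 9.6 ÷ 4.91300 ≈ 1.95

1.95pt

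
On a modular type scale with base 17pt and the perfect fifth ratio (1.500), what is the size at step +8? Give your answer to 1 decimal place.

435.7pt

17.0 × 1.500⁸ = 17.0 × 25.62891 ≈ 435.69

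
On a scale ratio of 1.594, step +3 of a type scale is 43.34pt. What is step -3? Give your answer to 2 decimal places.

Moving from step +3 to step -3 is 6 steps down, so divide by r⁶.
43.34 ÷ 1.594⁶ = 43.34 ÷ 16.40325 ≈ 2.642

2.64pt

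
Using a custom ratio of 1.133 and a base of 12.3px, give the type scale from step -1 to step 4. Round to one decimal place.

Step -1: 12.3 ÷ 1.133 = 10.9
Step 0: 12.3px
Step 1: 12.3 × 1.133 = 13.9
Step 2: 12.3 × 1.133² = 15.8
Step 3: 12.3 × 1.133³ = 17.9
Step 4: 12.3 × 1.133⁴ = 20.3

10.9px, 12.3px, 13.9px, 15.8px, 17.9px, 20.3px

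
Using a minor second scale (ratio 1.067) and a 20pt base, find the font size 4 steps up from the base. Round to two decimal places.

25.92pt

20.0 × 1.067⁴ = 20.0 × 1.29616 ≈ 25.92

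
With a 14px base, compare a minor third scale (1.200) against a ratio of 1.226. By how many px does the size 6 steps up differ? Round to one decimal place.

Minor third: 14.0 × 1.200⁶ = 41.804px
At 1.226: 14.0 × 1.226⁶ = 47.541px
Difference: 47.541 − 41.804 = 5.737px

5.7px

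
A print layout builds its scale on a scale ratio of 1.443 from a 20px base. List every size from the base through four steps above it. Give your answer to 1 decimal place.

Step 0: 20px
Step 1: 20.0 × 1.443 = 28.9
Step 2: 20.0 × 1.443² = 41.6
Step 3: 20.0 × 1.443³ = 60.1
Step 4: 20.0 × 1.443⁴ = 86.7

20.0px, 28.9px, 41.6px, 60.1px, 86.7px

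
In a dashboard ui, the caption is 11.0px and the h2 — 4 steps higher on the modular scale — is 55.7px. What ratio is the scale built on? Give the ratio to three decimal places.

1.500

The ratio satisfies 11.0 × r⁴ = 55.7, so r = (55.7 / 11.0)^(1/4).
r = 5.0636^(1/4) ≈ 1.5001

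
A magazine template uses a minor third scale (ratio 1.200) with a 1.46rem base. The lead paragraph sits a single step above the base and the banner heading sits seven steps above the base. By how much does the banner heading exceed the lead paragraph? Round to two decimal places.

3.48rem

Step 1: 1.46 × 1.200 = 1.7520rem
Step 7: 1.46 × 1.200⁷ = 5.2314rem
Difference: 5.2314 − 1.7520 = 3.4794rem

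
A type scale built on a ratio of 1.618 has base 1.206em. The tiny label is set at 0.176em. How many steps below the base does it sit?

4

1.618ⁿ = 1.206 / 0.176 = 6.8523
n = ln(6.8523) / ln(1.618) = 1.9246 / 0.4812 ≈ 4.00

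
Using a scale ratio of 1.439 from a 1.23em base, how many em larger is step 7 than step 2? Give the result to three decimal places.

13.169em

Step 2: 1.23 × 1.439² = 2.54699em
Step 7: 1.23 × 1.439⁷ = 15.71559em
Difference: 15.71559 − 2.54699 = 13.16860em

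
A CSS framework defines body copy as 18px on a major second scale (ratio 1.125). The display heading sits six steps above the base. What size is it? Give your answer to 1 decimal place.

36.5px

Each step on a modular scale multiplies by the ratio, so the size n steps from the base is base × ratioⁿ.
18.0 × 1.125⁶ = 18.0 × 2.02729 ≈ 36.49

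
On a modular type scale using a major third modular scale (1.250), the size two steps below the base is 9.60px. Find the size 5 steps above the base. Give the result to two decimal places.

9.60 × 1.250⁷ = 9.60 × 4.76837 ≈ 45.776

45.78px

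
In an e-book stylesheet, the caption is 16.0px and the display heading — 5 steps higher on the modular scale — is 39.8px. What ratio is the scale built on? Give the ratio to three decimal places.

1.200

r⁵ = 39.8 / 16.0, so r = (39.8/16.0)^(1/5).
r = 2.4875^(1/5) ≈ 1.1999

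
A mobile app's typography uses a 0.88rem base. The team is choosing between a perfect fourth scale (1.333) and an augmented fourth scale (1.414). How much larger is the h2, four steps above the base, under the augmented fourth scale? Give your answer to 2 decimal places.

Perfect fourth: 0.88 × 1.333⁴ = 2.7785rem
Augmented fourth: 0.88 × 1.414⁴ = 3.5179rem
Difference: 3.5179 − 2.7785 = 0.7394rem

0.74rem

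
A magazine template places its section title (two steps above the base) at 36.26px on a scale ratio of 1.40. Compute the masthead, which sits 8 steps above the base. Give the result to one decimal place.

273.0px

Moving from step +2 to step +8 is 6 steps up, so multiply by r⁶.
36.26 × 1.40⁶ = 36.26 × 7.52954 ≈ 273.021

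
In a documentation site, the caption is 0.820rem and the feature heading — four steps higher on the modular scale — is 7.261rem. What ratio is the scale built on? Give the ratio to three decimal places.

The ratio satisfies 0.820 × r⁴ = 7.261, so r = (7.261 / 0.820)^(1/4).
r = 8.8549^(1/4) ≈ 1.7250

1.725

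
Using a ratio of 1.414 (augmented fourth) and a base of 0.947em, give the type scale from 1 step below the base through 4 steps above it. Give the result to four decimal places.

0.6697em, 0.9470em, 1.3391em, 1.8934em, 2.6773em, 3.7857em

Step -1: 0.947 ÷ 1.414 = 0.6697
Step 0: 0.947em
Step 1: 0.947 × 1.414 = 1.3391
Step 2: 0.947 × 1.414² = 1.8934
Step 3: 0.947 × 1.414³ = 2.6773
Step 4: 0.947 × 1.414⁴ = 3.7857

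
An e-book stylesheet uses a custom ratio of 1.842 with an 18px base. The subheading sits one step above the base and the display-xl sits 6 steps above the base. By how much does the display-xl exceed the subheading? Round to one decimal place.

Step 1: 18.0 × 1.842 = 33.156px
Step 6: 18.0 × 1.842⁶ = 703.089px
Difference: 703.089 − 33.156 = 669.933px

669.9px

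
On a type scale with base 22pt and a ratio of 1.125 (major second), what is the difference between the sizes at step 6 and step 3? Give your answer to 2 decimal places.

13.28pt

Step 3: 22.0 × 1.125³ = 31.3242pt
Step 6: 22.0 × 1.125⁶ = 44.6003pt
Difference: 44.6003 − 31.3242 = 13.2761pt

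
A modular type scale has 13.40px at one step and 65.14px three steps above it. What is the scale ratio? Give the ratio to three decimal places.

The ratio satisfies 13.40 × r³ = 65.14, so r = (65.14 / 13.40)^(1/3).
r = 4.8612^(1/3) ≈ 1.6940

1.694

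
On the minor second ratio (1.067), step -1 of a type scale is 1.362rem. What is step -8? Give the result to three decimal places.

0.865rem

Moving from step -1 to step -8 is 7 steps down, so divide by r⁷.
1.362 ÷ 1.067⁷ = 1.362 ÷ 1.57453 ≈ 0.865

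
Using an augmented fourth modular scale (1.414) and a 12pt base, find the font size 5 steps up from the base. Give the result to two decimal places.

67.83pt

Each step on a modular scale multiplies by the ratio, so the size n steps from the base is base × ratioⁿ.
12.0 × 1.414⁵ = 12.0 × 5.65258 ≈ 67.83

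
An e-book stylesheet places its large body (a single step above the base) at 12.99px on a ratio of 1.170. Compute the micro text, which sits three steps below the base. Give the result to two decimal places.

12.99 ÷ 1.170⁴ = 12.99 ÷ 1.87389 ≈ 6.932

6.93px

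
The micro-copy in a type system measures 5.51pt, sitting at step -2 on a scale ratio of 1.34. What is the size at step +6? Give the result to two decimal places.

57.28pt

The gap is 6 − (-2) = 8 steps, so the factor is 1.34^8.
5.51 × 1.34⁸ = 5.51 × 10.39533 ≈ 57.278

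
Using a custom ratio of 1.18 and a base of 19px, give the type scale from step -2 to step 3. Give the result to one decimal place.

13.6px, 16.1px, 19.0px, 22.4px, 26.5px, 31.2px

Step -2: 19.0 ÷ 1.18² = 13.6
Step -1: 19.0 ÷ 1.18 = 16.1
Step 0: 19px
Step 1: 19.0 × 1.18 = 22.4
Step 2: 19.0 × 1.18² = 26.5
Step 3: 19.0 × 1.18³ = 31.2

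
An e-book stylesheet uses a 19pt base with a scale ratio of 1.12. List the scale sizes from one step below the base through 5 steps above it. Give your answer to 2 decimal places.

16.96pt, 19.00pt, 21.28pt, 23.83pt, 26.69pt, 29.90pt, 33.48pt

Step -1: 19.0 ÷ 1.12 = 16.96
Step 0: 19pt
Step 1: 19.0 × 1.12 = 21.28
Step 2: 19.0 × 1.12² = 23.83
Step 3: 19.0 × 1.12³ = 26.69
Step 4: 19.0 × 1.12⁴ = 29.90
Step 5: 19.0 × 1.12⁵ = 33.48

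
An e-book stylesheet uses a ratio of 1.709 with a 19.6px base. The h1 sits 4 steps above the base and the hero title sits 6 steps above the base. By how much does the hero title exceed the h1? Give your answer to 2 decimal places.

Step 4: 19.6 × 1.709⁴ = 167.1954px
Step 6: 19.6 × 1.709⁶ = 488.3244px
Difference: 488.3244 − 167.1954 = 321.1290px

321.13px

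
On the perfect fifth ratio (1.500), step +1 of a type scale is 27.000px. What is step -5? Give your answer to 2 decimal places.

2.37px

The gap is -5 − (1) = -6 steps, so the factor is 1.500^-6.
27.000 ÷ 1.500⁶ = 27.000 ÷ 11.39062 ≈ 2.370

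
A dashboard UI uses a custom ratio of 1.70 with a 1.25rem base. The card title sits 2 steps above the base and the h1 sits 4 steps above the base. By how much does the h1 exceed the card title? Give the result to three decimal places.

Step 2: 1.25 × 1.70² = 3.61250rem
Step 4: 1.25 × 1.70⁴ = 10.44012rem
Difference: 10.44012 − 3.61250 = 6.82762rem

6.828rem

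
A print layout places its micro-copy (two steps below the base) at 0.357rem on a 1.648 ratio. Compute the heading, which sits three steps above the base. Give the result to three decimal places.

0.357 × 1.648⁵ = 0.357 × 12.15587 ≈ 4.340

4.340rem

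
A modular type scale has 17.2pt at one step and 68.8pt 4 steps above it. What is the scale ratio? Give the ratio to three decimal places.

The ratio satisfies 17.2 × r⁴ = 68.8, so r = (68.8 / 17.2)^(1/4).
r = 4.0000^(1/4) ≈ 1.4142

1.414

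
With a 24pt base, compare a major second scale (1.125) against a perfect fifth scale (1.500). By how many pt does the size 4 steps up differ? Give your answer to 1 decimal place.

83.1pt

Major second: 24.0 × 1.125⁴ = 38.443pt
Perfect fifth: 24.0 × 1.500⁴ = 121.500pt
Difference: 121.500 − 38.443 = 83.057pt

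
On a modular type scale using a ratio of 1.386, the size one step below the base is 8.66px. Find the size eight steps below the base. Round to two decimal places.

0.88px

8.66 ÷ 1.386⁷ = 8.66 ÷ 9.82523 ≈ 0.881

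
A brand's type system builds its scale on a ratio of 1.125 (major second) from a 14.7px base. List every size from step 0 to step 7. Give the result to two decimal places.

14.70px, 16.54px, 18.60px, 20.93px, 23.55px, 26.49px, 29.80px, 33.53px

Step 0: 14.7px
Step 1: 14.7 × 1.125 = 16.54
Step 2: 14.7 × 1.125² = 18.60
Step 3: 14.7 × 1.125³ = 20.93
Step 4: 14.7 × 1.125⁴ = 23.55
Step 5: 14.7 × 1.125⁵ = 26.49
Step 6: 14.7 × 1.125⁶ = 29.80
Step 7: 14.7 × 1.125⁷ = 33.53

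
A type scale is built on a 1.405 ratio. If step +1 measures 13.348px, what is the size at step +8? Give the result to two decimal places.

144.26px

Moving from step +1 to step +8 is 7 steps up, so multiply by r⁷.
13.348 × 1.405⁷ = 13.348 × 10.80772 ≈ 144.262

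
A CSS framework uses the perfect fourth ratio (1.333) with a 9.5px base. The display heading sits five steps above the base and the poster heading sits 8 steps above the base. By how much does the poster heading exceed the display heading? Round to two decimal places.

Step 5: 9.5 × 1.333⁵ = 39.9829px
Step 8: 9.5 × 1.333⁸ = 94.7032px
Difference: 94.7032 − 39.9829 = 54.7203px

54.72px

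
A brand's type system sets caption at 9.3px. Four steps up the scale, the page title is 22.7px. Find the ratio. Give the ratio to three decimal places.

The ratio satisfies 9.3 × r⁴ = 22.7, so r = (22.7 / 9.3)^(1/4).
r = 2.4409^(1/4) ≈ 1.2499

1.250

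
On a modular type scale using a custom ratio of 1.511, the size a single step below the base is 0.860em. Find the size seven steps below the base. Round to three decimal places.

0.860 ÷ 1.511⁶ = 0.860 ÷ 11.90109 ≈ 0.072

0.072em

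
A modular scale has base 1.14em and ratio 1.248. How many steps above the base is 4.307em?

1.248ⁿ = 4.307 / 1.14 = 3.7781
n = ln(3.7781) / ln(1.248) = 1.3292 / 0.2215 ≈ 6.00

6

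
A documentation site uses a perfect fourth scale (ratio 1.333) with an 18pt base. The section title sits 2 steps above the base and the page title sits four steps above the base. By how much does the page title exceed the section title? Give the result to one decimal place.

24.8pt

Step 2: 18.0 × 1.333² = 31.984pt
Step 4: 18.0 × 1.333⁴ = 56.832pt
Difference: 56.832 − 31.984 = 24.848pt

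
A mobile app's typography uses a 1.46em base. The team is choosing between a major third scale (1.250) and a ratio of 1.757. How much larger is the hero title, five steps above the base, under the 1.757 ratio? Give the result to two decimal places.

Major third: 1.46 × 1.250⁵ = 4.4556em
At 1.757: 1.46 × 1.757⁵ = 24.4462em
Difference: 24.4462 − 4.4556 = 19.9906em

19.99em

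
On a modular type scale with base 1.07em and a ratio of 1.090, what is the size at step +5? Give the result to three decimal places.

1.07 × 1.090⁵ = 1.07 × 1.53862 ≈ 1.646

1.646em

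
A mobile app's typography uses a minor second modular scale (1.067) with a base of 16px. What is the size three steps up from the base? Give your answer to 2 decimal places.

19.44px

16.0 × 1.067³ = 16.0 × 1.21477 ≈ 19.44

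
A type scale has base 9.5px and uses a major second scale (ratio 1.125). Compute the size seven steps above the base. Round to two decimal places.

21.67px

9.5 × 1.125⁷ = 9.5 × 2.28070 ≈ 21.67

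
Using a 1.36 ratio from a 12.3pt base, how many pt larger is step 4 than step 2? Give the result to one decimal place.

19.3pt

Step 2: 12.3 × 1.36² = 22.750pt
Step 4: 12.3 × 1.36⁴ = 42.079pt
Difference: 42.079 − 22.750 = 19.329pt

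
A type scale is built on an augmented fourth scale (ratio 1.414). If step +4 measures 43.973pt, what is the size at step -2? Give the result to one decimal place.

5.5pt

The gap is -2 − (4) = -6 steps, so the factor is 1.414^-6.
43.973 ÷ 1.414⁶ = 43.973 ÷ 7.99275 ≈ 5.502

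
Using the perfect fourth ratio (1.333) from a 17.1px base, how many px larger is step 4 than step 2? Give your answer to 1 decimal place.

Step 2: 17.1 × 1.333² = 30.385px
Step 4: 17.1 × 1.333⁴ = 53.990px
Difference: 53.990 − 30.385 = 23.605px

23.6px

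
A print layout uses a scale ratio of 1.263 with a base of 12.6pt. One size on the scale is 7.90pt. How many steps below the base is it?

1.263ⁿ = 12.6 / 7.90 = 1.5949
n = ln(1.5949) / ln(1.263) = 0.4668 / 0.2335 ≈ 2.00

2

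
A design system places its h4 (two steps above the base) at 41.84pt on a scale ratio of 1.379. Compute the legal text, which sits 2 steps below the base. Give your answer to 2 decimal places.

Moving from step +2 to step -2 is 4 steps down, so divide by r⁴.
41.84 ÷ 1.379⁴ = 41.84 ÷ 3.61624 ≈ 11.570

11.57pt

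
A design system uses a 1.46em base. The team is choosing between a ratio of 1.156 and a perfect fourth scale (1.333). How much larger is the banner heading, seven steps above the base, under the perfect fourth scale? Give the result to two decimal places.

6.89em

At 1.156: 1.46 × 1.156⁷ = 4.0277em
Perfect fourth: 1.46 × 1.333⁷ = 10.9185em
Difference: 10.9185 − 4.0277 = 6.8908em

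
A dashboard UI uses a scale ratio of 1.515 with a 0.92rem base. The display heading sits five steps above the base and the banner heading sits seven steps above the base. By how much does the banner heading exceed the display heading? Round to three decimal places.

9.510rem

Step 5: 0.92 × 1.515⁵ = 7.34262rem
Step 7: 0.92 × 1.515⁷ = 16.85296rem
Difference: 16.85296 − 7.34262 = 9.51034rem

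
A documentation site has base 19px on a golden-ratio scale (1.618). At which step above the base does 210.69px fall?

5

1.618ⁿ = 210.69 / 19 = 11.0889
n = ln(11.0889) / ln(1.618) = 2.4059 / 0.4812 ≈ 5.00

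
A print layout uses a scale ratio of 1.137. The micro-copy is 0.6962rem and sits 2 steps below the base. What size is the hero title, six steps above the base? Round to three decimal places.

Moving from step -2 to step +6 is 8 steps up, so multiply by r⁸.
0.6962 × 1.137⁸ = 0.6962 × 2.79308 ≈ 1.945

1.945rem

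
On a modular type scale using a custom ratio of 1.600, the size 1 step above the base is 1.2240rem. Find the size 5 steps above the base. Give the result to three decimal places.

8.022rem

1.2240 × 1.600⁴ = 1.2240 × 6.55360 ≈ 8.022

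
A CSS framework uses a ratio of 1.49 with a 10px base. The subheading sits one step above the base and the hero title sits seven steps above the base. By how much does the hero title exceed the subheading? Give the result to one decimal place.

Step 1: 10.0 × 1.49 = 14.900px
Step 7: 10.0 × 1.49⁷ = 163.044px
Difference: 163.044 − 14.900 = 148.144px

148.1px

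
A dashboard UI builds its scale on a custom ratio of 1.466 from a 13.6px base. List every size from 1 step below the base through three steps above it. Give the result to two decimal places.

9.28px, 13.60px, 19.94px, 29.23px, 42.85px

Step -1: 13.6 ÷ 1.466 = 9.28
Step 0: 13.6px
Step 1: 13.6 × 1.466 = 19.94
Step 2: 13.6 × 1.466² = 29.23
Step 3: 13.6 × 1.466³ = 42.85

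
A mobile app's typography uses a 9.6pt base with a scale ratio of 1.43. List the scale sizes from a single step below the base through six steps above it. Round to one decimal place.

Step -1: 9.6 ÷ 1.43 = 6.7
Step 0: 9.6pt
Step 1: 9.6 × 1.43 = 13.7
Step 2: 9.6 × 1.43² = 19.6
Step 3: 9.6 × 1.43³ = 28.1
Step 4: 9.6 × 1.43⁴ = 40.1
Step 5: 9.6 × 1.43⁵ = 57.4
Step 6: 9.6 × 1.43⁶ = 82.1

6.7pt, 9.6pt, 13.7pt, 19.6pt, 28.1pt, 40.1pt, 57.4pt, 82.1pt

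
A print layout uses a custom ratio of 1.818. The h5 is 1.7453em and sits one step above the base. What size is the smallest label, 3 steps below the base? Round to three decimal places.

0.160em

Moving from step +1 to step -3 is 4 steps down, so divide by r⁴.
1.7453 ÷ 1.818⁴ = 1.7453 ÷ 10.92384 ≈ 0.160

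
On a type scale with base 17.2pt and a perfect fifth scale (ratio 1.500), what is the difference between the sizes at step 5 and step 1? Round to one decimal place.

104.8pt

Step 1: 17.2 × 1.500 = 25.800pt
Step 5: 17.2 × 1.500⁵ = 130.612pt
Difference: 130.612 − 25.800 = 104.812pt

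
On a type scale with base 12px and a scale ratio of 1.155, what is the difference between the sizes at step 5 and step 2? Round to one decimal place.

8.7px

Step 2: 12.0 × 1.155² = 16.008px
Step 5: 12.0 × 1.155⁵ = 24.666px
Difference: 24.666 − 16.008 = 8.658px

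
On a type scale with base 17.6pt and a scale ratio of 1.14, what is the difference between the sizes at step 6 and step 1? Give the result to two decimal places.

18.57pt

Step 1: 17.6 × 1.14 = 20.0640pt
Step 6: 17.6 × 1.14⁶ = 38.6315pt
Difference: 38.6315 − 20.0640 = 18.5675pt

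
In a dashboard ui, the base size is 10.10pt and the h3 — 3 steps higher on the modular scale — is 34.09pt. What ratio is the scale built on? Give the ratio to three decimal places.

1.500

r³ = 34.09 / 10.10, so r = (34.09/10.10)^(1/3).
r = 3.3752^(1/3) ≈ 1.5000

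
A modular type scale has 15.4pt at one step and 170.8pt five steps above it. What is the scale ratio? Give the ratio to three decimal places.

1.618

The ratio satisfies 15.4 × r⁵ = 170.8, so r = (170.8 / 15.4)^(1/5).
r = 11.0909^(1/5) ≈ 1.6181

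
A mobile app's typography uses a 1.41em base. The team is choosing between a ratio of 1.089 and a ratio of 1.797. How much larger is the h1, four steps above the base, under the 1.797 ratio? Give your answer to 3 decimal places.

At 1.089: 1.41 × 1.089⁴ = 1.98304em
At 1.797: 1.41 × 1.797⁴ = 14.70318em
Difference: 14.70318 − 1.98304 = 12.72014em

12.720em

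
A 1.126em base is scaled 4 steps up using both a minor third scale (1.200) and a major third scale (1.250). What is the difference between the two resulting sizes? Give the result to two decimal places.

Minor third: 1.126 × 1.200⁴ = 2.3349em
Major third: 1.126 × 1.250⁴ = 2.7490em
Difference: 2.7490 − 2.3349 = 0.4141em

0.41em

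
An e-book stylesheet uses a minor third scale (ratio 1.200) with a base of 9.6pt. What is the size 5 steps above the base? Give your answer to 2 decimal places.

Each step on a modular scale multiplies by the ratio, so the size n steps from the base is base × ratioⁿ.
9.6 × 1.200⁵ = 9.6 × 2.48832 ≈ 23.89

23.89pt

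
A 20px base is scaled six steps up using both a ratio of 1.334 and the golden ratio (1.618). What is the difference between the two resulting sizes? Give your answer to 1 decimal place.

At 1.334: 20.0 × 1.334⁶ = 112.711px
Golden ratio: 20.0 × 1.618⁶ = 358.840px
Difference: 358.840 − 112.711 = 246.129px

246.1px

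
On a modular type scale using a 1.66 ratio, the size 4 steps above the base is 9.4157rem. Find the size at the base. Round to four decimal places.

1.2400rem

9.4157 ÷ 1.66⁴ = 9.4157 ÷ 7.59333 ≈ 1.2400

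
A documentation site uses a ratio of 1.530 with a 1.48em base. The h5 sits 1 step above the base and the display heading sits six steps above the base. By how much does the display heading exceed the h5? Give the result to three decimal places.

16.721em

Step 1: 1.48 × 1.530 = 2.26440em
Step 6: 1.48 × 1.530⁶ = 18.98499em
Difference: 18.98499 − 2.26440 = 16.72059em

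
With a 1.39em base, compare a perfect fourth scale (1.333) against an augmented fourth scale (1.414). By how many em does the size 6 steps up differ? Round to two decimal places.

3.31em

Perfect fourth: 1.39 × 1.333⁶ = 7.7982em
Augmented fourth: 1.39 × 1.414⁶ = 11.1099em
Difference: 11.1099 − 7.7982 = 3.3117em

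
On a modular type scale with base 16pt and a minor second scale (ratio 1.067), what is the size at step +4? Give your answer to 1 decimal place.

20.7pt

Every step multiplies by the scale ratio.
16.0 × 1.067⁴ = 16.0 × 1.29616 ≈ 20.74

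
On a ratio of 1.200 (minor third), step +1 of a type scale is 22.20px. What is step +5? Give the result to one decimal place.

46.0px

Moving from step +1 to step +5 is 4 steps up, so multiply by r⁴.
22.20 × 1.200⁴ = 22.20 × 2.07360 ≈ 46.034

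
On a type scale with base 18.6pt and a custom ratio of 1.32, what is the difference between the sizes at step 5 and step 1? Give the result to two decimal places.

49.99pt

Step 1: 18.6 × 1.32 = 24.5520pt
Step 5: 18.6 × 1.32⁵ = 74.5388pt
Difference: 74.5388 − 24.5520 = 49.9868pt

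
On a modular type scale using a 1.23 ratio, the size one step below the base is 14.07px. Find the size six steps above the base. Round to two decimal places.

The gap is 6 − (-1) = 7 steps, so the factor is 1.23^7.
14.07 × 1.23⁷ = 14.07 × 4.25928 ≈ 59.928

59.93px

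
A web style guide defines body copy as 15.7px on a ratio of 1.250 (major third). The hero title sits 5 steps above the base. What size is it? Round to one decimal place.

47.9px

15.7 × 1.250⁵ = 15.7 × 3.05176 ≈ 47.91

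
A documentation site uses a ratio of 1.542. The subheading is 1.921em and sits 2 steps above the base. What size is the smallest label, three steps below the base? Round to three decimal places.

Moving from step +2 to step -3 is 5 steps down, so divide by r⁵.
1.921 ÷ 1.542⁵ = 1.921 ÷ 8.71810 ≈ 0.220

0.220em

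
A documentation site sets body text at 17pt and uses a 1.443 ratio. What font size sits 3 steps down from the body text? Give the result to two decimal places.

Each step on a modular scale multiplies by the ratio, so the size n steps from the base is base × ratioⁿ.
17.0 ÷ 1.443³ = 17.0 ÷ 3.00469 ≈ 5.66

5.66pt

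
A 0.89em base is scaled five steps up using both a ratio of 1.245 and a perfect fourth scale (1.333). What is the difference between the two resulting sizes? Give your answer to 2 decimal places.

At 1.245: 0.89 × 1.245⁵ = 2.6622em
Perfect fourth: 0.89 × 1.333⁵ = 3.7458em
Difference: 3.7458 − 2.6622 = 1.0836em

1.08em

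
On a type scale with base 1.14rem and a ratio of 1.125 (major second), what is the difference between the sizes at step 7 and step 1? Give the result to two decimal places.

Step 1: 1.14 × 1.125 = 1.2825rem
Step 7: 1.14 × 1.125⁷ = 2.6000rem
Difference: 2.6000 − 1.2825 = 1.3175rem

1.32rem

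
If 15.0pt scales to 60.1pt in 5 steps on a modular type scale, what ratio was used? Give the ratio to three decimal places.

1.320

The ratio satisfies 15.0 × r⁵ = 60.1, so r = (60.1 / 15.0)^(1/5).
r = 4.0067^(1/5) ≈ 1.3199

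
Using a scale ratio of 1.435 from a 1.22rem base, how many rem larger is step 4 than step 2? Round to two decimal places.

2.66rem

Step 2: 1.22 × 1.435² = 2.5123rem
Step 4: 1.22 × 1.435⁴ = 5.1733rem
Difference: 5.1733 − 2.5123 = 2.6610rem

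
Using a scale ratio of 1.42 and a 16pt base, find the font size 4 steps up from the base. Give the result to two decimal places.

16.0 × 1.42⁴ = 16.0 × 4.06587 ≈ 65.05

65.05pt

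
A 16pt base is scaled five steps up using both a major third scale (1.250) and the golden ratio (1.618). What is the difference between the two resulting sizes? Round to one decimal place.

Major third: 16.0 × 1.250⁵ = 48.828pt
Golden ratio: 16.0 × 1.618⁵ = 177.424pt
Difference: 177.424 − 48.828 = 128.596pt

128.6pt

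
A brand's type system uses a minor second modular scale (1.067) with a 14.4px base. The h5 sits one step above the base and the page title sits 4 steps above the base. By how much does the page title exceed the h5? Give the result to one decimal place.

Step 1: 14.4 × 1.067 = 15.365px
Step 4: 14.4 × 1.067⁴ = 18.665px
Difference: 18.665 − 15.365 = 3.300px

3.3px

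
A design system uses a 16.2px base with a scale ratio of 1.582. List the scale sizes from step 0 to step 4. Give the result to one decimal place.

Step 0: 16.2px
Step 1: 16.2 × 1.582 = 25.6
Step 2: 16.2 × 1.582² = 40.5
Step 3: 16.2 × 1.582³ = 64.1
Step 4: 16.2 × 1.582⁴ = 101.5

16.2px, 25.6px, 40.5px, 64.1px, 101.5px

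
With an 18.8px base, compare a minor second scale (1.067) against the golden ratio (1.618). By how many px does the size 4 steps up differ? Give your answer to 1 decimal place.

104.5px

Minor second: 18.8 × 1.067⁴ = 24.368px
Golden ratio: 18.8 × 1.618⁴ = 128.846px
Difference: 128.846 − 24.368 = 104.478px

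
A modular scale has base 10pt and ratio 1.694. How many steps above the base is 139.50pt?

1.694ⁿ = 139.50 / 10 = 13.9500
n = ln(13.9500) / ln(1.694) = 2.6355 / 0.5271 ≈ 5.00

5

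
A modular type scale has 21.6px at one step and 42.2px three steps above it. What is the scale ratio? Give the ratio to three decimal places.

1.250

The ratio satisfies 21.6 × r³ = 42.2, so r = (42.2 / 21.6)^(1/3).
r = 1.9537^(1/3) ≈ 1.2501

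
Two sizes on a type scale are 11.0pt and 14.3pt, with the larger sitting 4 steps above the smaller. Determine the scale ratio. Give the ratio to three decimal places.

1.068

The ratio satisfies 11.0 × r⁴ = 14.3, so r = (14.3 / 11.0)^(1/4).
r = 1.3000^(1/4) ≈ 1.0678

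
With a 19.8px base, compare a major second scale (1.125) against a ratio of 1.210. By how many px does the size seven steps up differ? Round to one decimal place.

Major second: 19.8 × 1.125⁷ = 45.158px
At 1.210: 19.8 × 1.210⁷ = 75.190px
Difference: 75.190 − 45.158 = 30.032px

30.0px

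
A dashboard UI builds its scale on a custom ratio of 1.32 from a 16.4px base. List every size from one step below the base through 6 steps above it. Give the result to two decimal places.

Step -1: 16.4 ÷ 1.32 = 12.42
Step 0: 16.4px
Step 1: 16.4 × 1.32 = 21.65
Step 2: 16.4 × 1.32² = 28.58
Step 3: 16.4 × 1.32³ = 37.72
Step 4: 16.4 × 1.32⁴ = 49.79
Step 5: 16.4 × 1.32⁵ = 65.72
Step 6: 16.4 × 1.32⁶ = 86.75

12.42px, 16.40px, 21.65px, 28.58px, 37.72px, 49.79px, 65.72px, 86.75px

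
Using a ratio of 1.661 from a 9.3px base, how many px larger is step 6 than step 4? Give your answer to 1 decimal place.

Step 4: 9.3 × 1.661⁴ = 70.788px
Step 6: 9.3 × 1.661⁶ = 195.299px
Difference: 195.299 − 70.788 = 124.511px

124.5px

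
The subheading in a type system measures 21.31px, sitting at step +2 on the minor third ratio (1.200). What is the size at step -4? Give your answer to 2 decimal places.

7.14px

Moving from step +2 to step -4 is 6 steps down, so divide by r⁶.
21.31 ÷ 1.200⁶ = 21.31 ÷ 2.98598 ≈ 7.137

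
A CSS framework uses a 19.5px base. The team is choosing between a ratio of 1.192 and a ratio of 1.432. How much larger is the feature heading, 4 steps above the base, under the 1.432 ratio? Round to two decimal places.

At 1.192: 19.5 × 1.192⁴ = 39.3677px
At 1.432: 19.5 × 1.432⁴ = 81.9986px
Difference: 81.9986 − 39.3677 = 42.6309px

42.63px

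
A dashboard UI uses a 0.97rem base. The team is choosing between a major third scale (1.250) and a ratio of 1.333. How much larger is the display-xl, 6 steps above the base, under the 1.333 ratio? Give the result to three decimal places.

Major third: 0.97 × 1.250⁶ = 3.70026rem
At 1.333: 0.97 × 1.333⁶ = 5.44193rem
Difference: 5.44193 − 3.70026 = 1.74167rem

1.742rem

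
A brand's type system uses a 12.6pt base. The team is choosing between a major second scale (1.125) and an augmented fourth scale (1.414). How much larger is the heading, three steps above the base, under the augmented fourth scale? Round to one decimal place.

17.7pt

Major second: 12.6 × 1.125³ = 17.940pt
Augmented fourth: 12.6 × 1.414³ = 35.622pt
Difference: 35.622 − 17.940 = 17.682pt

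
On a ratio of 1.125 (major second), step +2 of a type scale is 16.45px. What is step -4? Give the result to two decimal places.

16.45 ÷ 1.125⁶ = 16.45 ÷ 2.02729 ≈ 8.114

8.11px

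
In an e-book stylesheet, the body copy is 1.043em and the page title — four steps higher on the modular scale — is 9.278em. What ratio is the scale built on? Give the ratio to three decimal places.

The ratio satisfies 1.043 × r⁴ = 9.278, so r = (9.278 / 1.043)^(1/4).
r = 8.8955^(1/4) ≈ 1.7270

1.727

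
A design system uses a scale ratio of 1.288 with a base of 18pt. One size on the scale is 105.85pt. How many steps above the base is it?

7

1.288ⁿ = 105.85 / 18 = 5.8806
n = ln(5.8806) / ln(1.288) = 1.7717 / 0.2531 ≈ 7.00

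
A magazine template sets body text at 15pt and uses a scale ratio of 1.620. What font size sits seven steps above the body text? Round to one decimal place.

439.2pt

15.0 × 1.620⁷ = 15.0 × 29.28229 ≈ 439.23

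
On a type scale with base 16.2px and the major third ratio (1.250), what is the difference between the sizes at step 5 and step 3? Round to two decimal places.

17.80px

Step 3: 16.2 × 1.250³ = 31.6406px
Step 5: 16.2 × 1.250⁵ = 49.4385px
Difference: 49.4385 − 31.6406 = 17.7979px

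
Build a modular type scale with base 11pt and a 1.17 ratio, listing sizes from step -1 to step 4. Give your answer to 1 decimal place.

9.4pt, 11.0pt, 12.9pt, 15.1pt, 17.6pt, 20.6pt

Step -1: 11.0 ÷ 1.17 = 9.4
Step 0: 11pt
Step 1: 11.0 × 1.17 = 12.9
Step 2: 11.0 × 1.17² = 15.1
Step 3: 11.0 × 1.17³ = 17.6
Step 4: 11.0 × 1.17⁴ = 20.6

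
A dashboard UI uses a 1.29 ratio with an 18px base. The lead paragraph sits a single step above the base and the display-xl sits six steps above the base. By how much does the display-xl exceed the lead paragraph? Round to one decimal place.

59.7px

Step 1: 18.0 × 1.29 = 23.220px
Step 6: 18.0 × 1.29⁶ = 82.949px
Difference: 82.949 − 23.220 = 59.729px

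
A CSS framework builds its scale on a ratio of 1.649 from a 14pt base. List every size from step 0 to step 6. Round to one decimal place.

14.0pt, 23.1pt, 38.1pt, 62.8pt, 103.5pt, 170.7pt, 281.5pt

Step 0: 14pt
Step 1: 14.0 × 1.649 = 23.1
Step 2: 14.0 × 1.649² = 38.1
Step 3: 14.0 × 1.649³ = 62.8
Step 4: 14.0 × 1.649⁴ = 103.5
Step 5: 14.0 × 1.649⁵ = 170.7
Step 6: 14.0 × 1.649⁶ = 281.5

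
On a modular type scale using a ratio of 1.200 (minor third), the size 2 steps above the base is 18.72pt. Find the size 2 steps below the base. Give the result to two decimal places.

18.72 ÷ 1.200⁴ = 18.72 ÷ 2.07360 ≈ 9.028

9.03pt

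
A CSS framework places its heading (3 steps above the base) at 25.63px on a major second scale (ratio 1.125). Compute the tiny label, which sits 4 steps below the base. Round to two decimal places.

11.24px

Moving from step +3 to step -4 is 7 steps down, so divide by r⁷.
25.63 ÷ 1.125⁷ = 25.63 ÷ 2.28070 ≈ 11.238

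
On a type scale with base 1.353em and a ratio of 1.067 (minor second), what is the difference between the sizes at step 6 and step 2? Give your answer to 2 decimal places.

Step 2: 1.353 × 1.067² = 1.5404em
Step 6: 1.353 × 1.067⁶ = 1.9966em
Difference: 1.9966 − 1.5404 = 0.4562em

0.46em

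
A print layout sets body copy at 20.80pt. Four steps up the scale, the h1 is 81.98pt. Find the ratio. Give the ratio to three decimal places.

The ratio satisfies 20.80 × r⁴ = 81.98, so r = (81.98 / 20.80)^(1/4).
r = 3.9413^(1/4) ≈ 1.4090

1.409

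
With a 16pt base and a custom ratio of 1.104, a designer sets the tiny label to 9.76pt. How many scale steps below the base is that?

5

1.104ⁿ = 16 / 9.76 = 1.6393
n = ln(1.6393) / ln(1.104) = 0.4943 / 0.0989 ≈ 5.00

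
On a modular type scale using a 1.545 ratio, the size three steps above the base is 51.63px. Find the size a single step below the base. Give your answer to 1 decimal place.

9.1px

51.63 ÷ 1.545⁴ = 51.63 ÷ 5.69789 ≈ 9.061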